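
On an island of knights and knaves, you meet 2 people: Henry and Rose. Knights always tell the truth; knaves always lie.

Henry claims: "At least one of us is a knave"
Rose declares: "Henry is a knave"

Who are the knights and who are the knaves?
Henry is a knight.
Rose is a knave.

Verification:
- Henry (knight) says "At least one of us is a knave" - this is TRUE because Rose is a knave.
- Rose (knave) says "Henry is a knave" - this is FALSE (a lie) because Henry is a knight.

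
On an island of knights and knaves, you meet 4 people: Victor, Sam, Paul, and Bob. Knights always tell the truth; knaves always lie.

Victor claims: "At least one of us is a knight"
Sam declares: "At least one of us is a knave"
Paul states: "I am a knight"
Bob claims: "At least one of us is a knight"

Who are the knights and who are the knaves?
Victor is a knight.
Sam is a knight.
Paul is a knave.
Bob is a knight.

Verification:
- Victor (knight) says "At least one of us is a knight" - this is TRUE because Victor, Sam, and Bob are knights.
- Sam (knight) says "At least one of us is a knave" - this is TRUE because Paul is a knave.
- Paul (knave) says "I am a knight" - this is FALSE (a lie) because Paul is a knave.
- Bob (knight) says "At least one of us is a knight" - this is TRUE because Victor, Sam, and Bob are knights.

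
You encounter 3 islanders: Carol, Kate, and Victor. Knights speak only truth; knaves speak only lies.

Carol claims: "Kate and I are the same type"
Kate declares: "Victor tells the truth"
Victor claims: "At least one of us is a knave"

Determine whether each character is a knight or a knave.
Carol is a knave.
Kate is a knight.
Victor is a knight.

Verification:
- Carol (knave) says "Kate and I are the same type" - this is FALSE (a lie) because Carol is a knave and Kate is a knight.
- Kate (knight) says "Victor tells the truth" - this is TRUE because Victor is a knight.
- Victor (knight) says "At least one of us is a knave" - this is TRUE because Carol is a knave.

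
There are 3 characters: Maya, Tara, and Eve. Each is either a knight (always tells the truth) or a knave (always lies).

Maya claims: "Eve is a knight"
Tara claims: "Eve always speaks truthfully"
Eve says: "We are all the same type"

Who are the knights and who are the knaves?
Maya is a knight.
Tara is a knight.
Eve is a knight.

Verification:
- Maya (knight) says "Eve is a knight" - this is TRUE because Eve is a knight.
- Tara (knight) says "Eve always speaks truthfully" - this is TRUE because Eve is a knight.
- Eve (knight) says "We are all the same type" - this is TRUE because Maya, Tara, and Eve are knights.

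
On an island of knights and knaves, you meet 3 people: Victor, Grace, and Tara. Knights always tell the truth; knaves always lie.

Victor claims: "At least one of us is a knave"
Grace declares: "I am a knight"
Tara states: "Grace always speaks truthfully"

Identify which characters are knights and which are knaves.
Victor is a knight.
Grace is a knave.
Tara is a knave.

Verification:
- Victor (knight) says "At least one of us is a knave" - this is TRUE because Grace and Tara are knaves.
- Grace (knave) says "I am a knight" - this is FALSE (a lie) because Grace is a knave.
- Tara (knave) says "Grace always speaks truthfully" - this is FALSE (a lie) because Grace is a knave.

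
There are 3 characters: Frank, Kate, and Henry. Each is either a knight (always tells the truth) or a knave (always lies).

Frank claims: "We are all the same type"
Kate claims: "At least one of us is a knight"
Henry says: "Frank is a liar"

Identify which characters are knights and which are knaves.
Frank is a knave.
Kate is a knight.
Henry is a knight.

Verification:
- Frank (knave) says "We are all the same type" - this is FALSE (a lie) because Kate and Henry are knights and Frank is a knave.
- Kate (knight) says "At least one of us is a knight" - this is TRUE because Kate and Henry are knights.
- Henry (knight) says "Frank is a liar" - this is TRUE because Frank is a knave.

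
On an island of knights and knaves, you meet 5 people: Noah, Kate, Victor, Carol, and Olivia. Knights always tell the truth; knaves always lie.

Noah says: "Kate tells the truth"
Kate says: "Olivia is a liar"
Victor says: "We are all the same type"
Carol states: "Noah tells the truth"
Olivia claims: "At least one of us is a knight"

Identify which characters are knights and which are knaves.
Noah is a knave.
Kate is a knave.
Victor is a knave.
Carol is a knave.
Olivia is a knight.

Verification:
- Noah (knave) says "Kate tells the truth" - this is FALSE (a lie) because Kate is a knave.
- Kate (knave) says "Olivia is a liar" - this is FALSE (a lie) because Olivia is a knight.
- Victor (knave) says "We are all the same type" - this is FALSE (a lie) because Olivia is a knight and Noah, Kate, Victor, and Carol are knaves.
- Carol (knave) says "Noah tells the truth" - this is FALSE (a lie) because Noah is a knave.
- Olivia (knight) says "At least one of us is a knight" - this is TRUE because Olivia is a knight.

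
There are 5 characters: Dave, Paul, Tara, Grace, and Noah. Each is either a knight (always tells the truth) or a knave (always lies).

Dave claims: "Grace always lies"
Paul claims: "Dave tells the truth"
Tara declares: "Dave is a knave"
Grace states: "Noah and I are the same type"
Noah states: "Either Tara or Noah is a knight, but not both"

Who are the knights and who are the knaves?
Dave is a knight.
Paul is a knight.
Tara is a knave.
Grace is a knave.
Noah is a knight.

Verification:
- Dave (knight) says "Grace always lies" - this is TRUE because Grace is a knave.
- Paul (knight) says "Dave tells the truth" - this is TRUE because Dave is a knight.
- Tara (knave) says "Dave is a knave" - this is FALSE (a lie) because Dave is a knight.
- Grace (knave) says "Noah and I are the same type" - this is FALSE (a lie) because Grace is a knave and Noah is a knight.
- Noah (knight) says "Either Tara or Noah is a knight, but not both" - this is TRUE because Tara is a knave and Noah is a knight.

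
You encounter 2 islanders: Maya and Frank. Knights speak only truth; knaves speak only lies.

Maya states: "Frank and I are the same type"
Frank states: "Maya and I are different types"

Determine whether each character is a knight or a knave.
Maya is a knave.
Frank is a knight.

Verification:
- Maya (knave) says "Frank and I are the same type" - this is FALSE (a lie) because Maya is a knave and Frank is a knight.
- Frank (knight) says "Maya and I are different types" - this is TRUE because Frank is a knight and Maya is a knave.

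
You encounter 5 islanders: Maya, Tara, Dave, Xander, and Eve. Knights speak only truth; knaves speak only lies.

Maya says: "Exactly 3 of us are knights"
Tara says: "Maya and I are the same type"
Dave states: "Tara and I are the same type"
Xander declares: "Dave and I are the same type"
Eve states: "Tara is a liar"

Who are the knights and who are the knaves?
Maya is a knight.
Tara is a knight.
Dave is a knight.
Xander is a knave.
Eve is a knave.

Verification:
- Maya (knight) says "Exactly 3 of us are knights" - this is TRUE because there are 3 knights.
- Tara (knight) says "Maya and I are the same type" - this is TRUE because Tara is a knight and Maya is a knight.
- Dave (knight) says "Tara and I are the same type" - this is TRUE because Dave is a knight and Tara is a knight.
- Xander (knave) says "Dave and I are the same type" - this is FALSE (a lie) because Xander is a knave and Dave is a knight.
- Eve (knave) says "Tara is a liar" - this is FALSE (a lie) because Tara is a knight.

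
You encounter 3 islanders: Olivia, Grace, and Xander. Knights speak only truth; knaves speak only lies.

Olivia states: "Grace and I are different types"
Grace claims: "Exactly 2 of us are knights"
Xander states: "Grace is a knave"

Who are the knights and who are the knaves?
Olivia is a knave.
Grace is a knave.
Xander is a knight.

Verification:
- Olivia (knave) says "Grace and I are different types" - this is FALSE (a lie) because Olivia is a knave and Grace is a knave.
- Grace (knave) says "Exactly 2 of us are knights" - this is FALSE (a lie) because there are 1 knights.
- Xander (knight) says "Grace is a knave" - this is TRUE because Grace is a knave.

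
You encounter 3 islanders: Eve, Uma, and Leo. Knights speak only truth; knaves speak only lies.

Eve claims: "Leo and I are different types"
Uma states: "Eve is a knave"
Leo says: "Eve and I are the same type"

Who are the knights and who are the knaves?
Eve is a knight.
Uma is a knave.
Leo is a knave.

Verification:
- Eve (knight) says "Leo and I are different types" - this is TRUE because Eve is a knight and Leo is a knave.
- Uma (knave) says "Eve is a knave" - this is FALSE (a lie) because Eve is a knight.
- Leo (knave) says "Eve and I are the same type" - this is FALSE (a lie) because Leo is a knave and Eve is a knight.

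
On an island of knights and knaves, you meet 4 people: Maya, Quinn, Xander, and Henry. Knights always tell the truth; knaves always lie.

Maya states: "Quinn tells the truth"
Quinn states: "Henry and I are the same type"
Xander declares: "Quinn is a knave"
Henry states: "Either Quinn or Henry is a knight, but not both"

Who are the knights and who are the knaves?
Maya is a knave.
Quinn is a knave.
Xander is a knight.
Henry is a knight.

Verification:
- Maya (knave) says "Quinn tells the truth" - this is FALSE (a lie) because Quinn is a knave.
- Quinn (knave) says "Henry and I are the same type" - this is FALSE (a lie) because Quinn is a knave and Henry is a knight.
- Xander (knight) says "Quinn is a knave" - this is TRUE because Quinn is a knave.
- Henry (knight) says "Either Quinn or Henry is a knight, but not both" - this is TRUE because Quinn is a knave and Henry is a knight.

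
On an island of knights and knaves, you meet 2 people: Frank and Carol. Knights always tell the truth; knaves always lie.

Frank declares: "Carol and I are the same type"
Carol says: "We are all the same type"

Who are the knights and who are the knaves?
Frank is a knight.
Carol is a knight.

Verification:
- Frank (knight) says "Carol and I are the same type" - this is TRUE because Frank is a knight and Carol is a knight.
- Carol (knight) says "We are all the same type" - this is TRUE because Frank and Carol are knights.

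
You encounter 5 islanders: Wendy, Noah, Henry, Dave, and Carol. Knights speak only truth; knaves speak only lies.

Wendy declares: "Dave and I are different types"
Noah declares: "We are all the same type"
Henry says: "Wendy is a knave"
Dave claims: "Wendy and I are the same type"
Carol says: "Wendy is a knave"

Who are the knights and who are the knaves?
Wendy is a knight.
Noah is a knave.
Henry is a knave.
Dave is a knave.
Carol is a knave.

Verification:
- Wendy (knight) says "Dave and I are different types" - this is TRUE because Wendy is a knight and Dave is a knave.
- Noah (knave) says "We are all the same type" - this is FALSE (a lie) because Wendy is a knight and Noah, Henry, Dave, and Carol are knaves.
- Henry (knave) says "Wendy is a knave" - this is FALSE (a lie) because Wendy is a knight.
- Dave (knave) says "Wendy and I are the same type" - this is FALSE (a lie) because Dave is a knave and Wendy is a knight.
- Carol (knave) says "Wendy is a knave" - this is FALSE (a lie) because Wendy is a knight.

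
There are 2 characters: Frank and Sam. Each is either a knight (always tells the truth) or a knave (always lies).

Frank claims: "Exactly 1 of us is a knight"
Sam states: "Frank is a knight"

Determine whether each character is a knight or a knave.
Frank is a knave.
Sam is a knave.

Verification:
- Frank (knave) says "Exactly 1 of us is a knight" - this is FALSE (a lie) because there are 0 knights.
- Sam (knave) says "Frank is a knight" - this is FALSE (a lie) because Frank is a knave.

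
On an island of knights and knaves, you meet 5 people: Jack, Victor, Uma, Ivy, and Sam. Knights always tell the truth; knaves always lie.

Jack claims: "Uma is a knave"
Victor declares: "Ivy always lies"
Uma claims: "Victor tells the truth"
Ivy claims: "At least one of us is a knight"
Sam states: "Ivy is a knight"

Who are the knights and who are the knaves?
Jack is a knight.
Victor is a knave.
Uma is a knave.
Ivy is a knight.
Sam is a knight.

Verification:
- Jack (knight) says "Uma is a knave" - this is TRUE because Uma is a knave.
- Victor (knave) says "Ivy always lies" - this is FALSE (a lie) because Ivy is a knight.
- Uma (knave) says "Victor tells the truth" - this is FALSE (a lie) because Victor is a knave.
- Ivy (knight) says "At least one of us is a knight" - this is TRUE because Jack, Ivy, and Sam are knights.
- Sam (knight) says "Ivy is a knight" - this is TRUE because Ivy is a knight.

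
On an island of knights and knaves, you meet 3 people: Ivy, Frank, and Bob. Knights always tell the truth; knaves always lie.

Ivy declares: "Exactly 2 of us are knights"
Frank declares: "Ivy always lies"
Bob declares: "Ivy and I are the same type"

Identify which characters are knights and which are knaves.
Ivy is a knight.
Frank is a knave.
Bob is a knight.

Verification:
- Ivy (knight) says "Exactly 2 of us are knights" - this is TRUE because there are 2 knights.
- Frank (knave) says "Ivy always lies" - this is FALSE (a lie) because Ivy is a knight.
- Bob (knight) says "Ivy and I are the same type" - this is TRUE because Bob is a knight and Ivy is a knight.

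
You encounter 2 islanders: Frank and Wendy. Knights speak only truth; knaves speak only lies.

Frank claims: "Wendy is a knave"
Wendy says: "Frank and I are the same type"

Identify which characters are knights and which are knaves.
Frank is a knight.
Wendy is a knave.

Verification:
- Frank (knight) says "Wendy is a knave" - this is TRUE because Wendy is a knave.
- Wendy (knave) says "Frank and I are the same type" - this is FALSE (a lie) because Wendy is a knave and Frank is a knight.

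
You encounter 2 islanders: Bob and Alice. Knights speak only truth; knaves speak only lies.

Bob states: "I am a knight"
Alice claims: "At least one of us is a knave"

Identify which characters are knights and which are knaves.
Bob is a knave.
Alice is a knight.

Verification:
- Bob (knave) says "I am a knight" - this is FALSE (a lie) because Bob is a knave.
- Alice (knight) says "At least one of us is a knave" - this is TRUE because Bob is a knave.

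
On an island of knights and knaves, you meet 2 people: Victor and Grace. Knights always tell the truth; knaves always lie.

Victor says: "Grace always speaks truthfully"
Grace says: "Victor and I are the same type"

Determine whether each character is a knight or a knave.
Victor is a knight.
Grace is a knight.

Verification:
- Victor (knight) says "Grace always speaks truthfully" - this is TRUE because Grace is a knight.
- Grace (knight) says "Victor and I are the same type" - this is TRUE because Grace is a knight and Victor is a knight.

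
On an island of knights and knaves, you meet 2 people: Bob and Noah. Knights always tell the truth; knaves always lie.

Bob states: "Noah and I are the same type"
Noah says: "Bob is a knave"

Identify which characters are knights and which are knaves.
Bob is a knave.
Noah is a knight.

Verification:
- Bob (knave) says "Noah and I are the same type" - this is FALSE (a lie) because Bob is a knave and Noah is a knight.
- Noah (knight) says "Bob is a knave" - this is TRUE because Bob is a knave.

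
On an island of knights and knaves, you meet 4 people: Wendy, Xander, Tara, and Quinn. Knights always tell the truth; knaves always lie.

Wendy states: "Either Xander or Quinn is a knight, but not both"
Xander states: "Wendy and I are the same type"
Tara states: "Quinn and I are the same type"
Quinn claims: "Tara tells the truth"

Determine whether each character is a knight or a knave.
Wendy is a knight.
Xander is a knave.
Tara is a knight.
Quinn is a knight.

Verification:
- Wendy (knight) says "Either Xander or Quinn is a knight, but not both" - this is TRUE because Xander is a knave and Quinn is a knight.
- Xander (knave) says "Wendy and I are the same type" - this is FALSE (a lie) because Xander is a knave and Wendy is a knight.
- Tara (knight) says "Quinn and I are the same type" - this is TRUE because Tara is a knight and Quinn is a knight.
- Quinn (knight) says "Tara tells the truth" - this is TRUE because Tara is a knight.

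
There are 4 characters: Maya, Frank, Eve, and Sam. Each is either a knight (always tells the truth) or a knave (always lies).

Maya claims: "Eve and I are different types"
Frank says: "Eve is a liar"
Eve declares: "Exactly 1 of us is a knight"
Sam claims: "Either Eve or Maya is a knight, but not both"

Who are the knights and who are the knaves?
Maya is a knight.
Frank is a knight.
Eve is a knave.
Sam is a knight.

Verification:
- Maya (knight) says "Eve and I are different types" - this is TRUE because Maya is a knight and Eve is a knave.
- Frank (knight) says "Eve is a liar" - this is TRUE because Eve is a knave.
- Eve (knave) says "Exactly 1 of us is a knight" - this is FALSE (a lie) because there are 3 knights.
- Sam (knight) says "Either Eve or Maya is a knight, but not both" - this is TRUE because Eve is a knave and Maya is a knight.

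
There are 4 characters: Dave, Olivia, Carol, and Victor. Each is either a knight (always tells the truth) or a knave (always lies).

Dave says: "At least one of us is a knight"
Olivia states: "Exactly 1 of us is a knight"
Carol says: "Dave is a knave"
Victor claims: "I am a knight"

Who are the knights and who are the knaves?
Dave is a knight.
Olivia is a knave.
Carol is a knave.
Victor is a knight.

Verification:
- Dave (knight) says "At least one of us is a knight" - this is TRUE because Dave and Victor are knights.
- Olivia (knave) says "Exactly 1 of us is a knight" - this is FALSE (a lie) because there are 2 knights.
- Carol (knave) says "Dave is a knave" - this is FALSE (a lie) because Dave is a knight.
- Victor (knight) says "I am a knight" - this is TRUE because Victor is a knight.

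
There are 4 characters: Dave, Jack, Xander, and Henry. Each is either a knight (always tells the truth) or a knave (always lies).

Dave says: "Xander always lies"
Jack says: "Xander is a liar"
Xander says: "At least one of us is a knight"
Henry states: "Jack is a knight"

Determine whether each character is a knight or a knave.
Dave is a knave.
Jack is a knave.
Xander is a knight.
Henry is a knave.

Verification:
- Dave (knave) says "Xander always lies" - this is FALSE (a lie) because Xander is a knight.
- Jack (knave) says "Xander is a liar" - this is FALSE (a lie) because Xander is a knight.
- Xander (knight) says "At least one of us is a knight" - this is TRUE because Xander is a knight.
- Henry (knave) says "Jack is a knight" - this is FALSE (a lie) because Jack is a knave.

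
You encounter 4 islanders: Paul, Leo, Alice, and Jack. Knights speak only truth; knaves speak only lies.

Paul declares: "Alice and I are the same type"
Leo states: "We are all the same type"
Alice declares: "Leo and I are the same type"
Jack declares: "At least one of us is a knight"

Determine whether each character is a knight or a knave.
Paul is a knight.
Leo is a knight.
Alice is a knight.
Jack is a knight.

Verification:
- Paul (knight) says "Alice and I are the same type" - this is TRUE because Paul is a knight and Alice is a knight.
- Leo (knight) says "We are all the same type" - this is TRUE because Paul, Leo, Alice, and Jack are knights.
- Alice (knight) says "Leo and I are the same type" - this is TRUE because Alice is a knight and Leo is a knight.
- Jack (knight) says "At least one of us is a knight" - this is TRUE because Paul, Leo, Alice, and Jack are knights.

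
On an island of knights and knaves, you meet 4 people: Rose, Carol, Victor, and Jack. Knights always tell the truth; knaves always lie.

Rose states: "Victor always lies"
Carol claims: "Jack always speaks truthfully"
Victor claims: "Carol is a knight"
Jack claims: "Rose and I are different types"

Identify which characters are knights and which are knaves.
Rose is a knave.
Carol is a knight.
Victor is a knight.
Jack is a knight.

Verification:
- Rose (knave) says "Victor always lies" - this is FALSE (a lie) because Victor is a knight.
- Carol (knight) says "Jack always speaks truthfully" - this is TRUE because Jack is a knight.
- Victor (knight) says "Carol is a knight" - this is TRUE because Carol is a knight.
- Jack (knight) says "Rose and I are different types" - this is TRUE because Jack is a knight and Rose is a knave.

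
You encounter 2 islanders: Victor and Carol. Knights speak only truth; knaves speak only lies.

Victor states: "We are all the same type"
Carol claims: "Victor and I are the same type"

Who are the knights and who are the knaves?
Victor is a knight.
Carol is a knight.

Verification:
- Victor (knight) says "We are all the same type" - this is TRUE because Victor and Carol are knights.
- Carol (knight) says "Victor and I are the same type" - this is TRUE because Carol is a knight and Victor is a knight.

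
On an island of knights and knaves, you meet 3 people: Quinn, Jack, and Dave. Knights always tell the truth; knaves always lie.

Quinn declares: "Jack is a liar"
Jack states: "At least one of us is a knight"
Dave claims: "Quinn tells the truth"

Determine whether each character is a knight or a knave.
Quinn is a knave.
Jack is a knight.
Dave is a knave.

Verification:
- Quinn (knave) says "Jack is a liar" - this is FALSE (a lie) because Jack is a knight.
- Jack (knight) says "At least one of us is a knight" - this is TRUE because Jack is a knight.
- Dave (knave) says "Quinn tells the truth" - this is FALSE (a lie) because Quinn is a knave.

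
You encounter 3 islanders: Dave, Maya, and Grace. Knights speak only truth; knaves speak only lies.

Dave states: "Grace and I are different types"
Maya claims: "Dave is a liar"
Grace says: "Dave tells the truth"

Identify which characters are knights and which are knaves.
Dave is a knave.
Maya is a knight.
Grace is a knave.

Verification:
- Dave (knave) says "Grace and I are different types" - this is FALSE (a lie) because Dave is a knave and Grace is a knave.
- Maya (knight) says "Dave is a liar" - this is TRUE because Dave is a knave.
- Grace (knave) says "Dave tells the truth" - this is FALSE (a lie) because Dave is a knave.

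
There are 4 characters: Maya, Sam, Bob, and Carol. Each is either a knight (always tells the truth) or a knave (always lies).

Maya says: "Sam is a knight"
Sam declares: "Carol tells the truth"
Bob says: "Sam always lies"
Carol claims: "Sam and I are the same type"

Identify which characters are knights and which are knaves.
Maya is a knight.
Sam is a knight.
Bob is a knave.
Carol is a knight.

Verification:
- Maya (knight) says "Sam is a knight" - this is TRUE because Sam is a knight.
- Sam (knight) says "Carol tells the truth" - this is TRUE because Carol is a knight.
- Bob (knave) says "Sam always lies" - this is FALSE (a lie) because Sam is a knight.
- Carol (knight) says "Sam and I are the same type" - this is TRUE because Carol is a knight and Sam is a knight.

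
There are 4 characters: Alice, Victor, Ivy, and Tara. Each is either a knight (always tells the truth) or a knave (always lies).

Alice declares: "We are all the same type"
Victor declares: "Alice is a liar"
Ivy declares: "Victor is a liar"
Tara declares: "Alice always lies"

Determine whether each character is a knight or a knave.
Alice is a knave.
Victor is a knight.
Ivy is a knave.
Tara is a knight.

Verification:
- Alice (knave) says "We are all the same type" - this is FALSE (a lie) because Victor and Tara are knights and Alice and Ivy are knaves.
- Victor (knight) says "Alice is a liar" - this is TRUE because Alice is a knave.
- Ivy (knave) says "Victor is a liar" - this is FALSE (a lie) because Victor is a knight.
- Tara (knight) says "Alice always lies" - this is TRUE because Alice is a knave.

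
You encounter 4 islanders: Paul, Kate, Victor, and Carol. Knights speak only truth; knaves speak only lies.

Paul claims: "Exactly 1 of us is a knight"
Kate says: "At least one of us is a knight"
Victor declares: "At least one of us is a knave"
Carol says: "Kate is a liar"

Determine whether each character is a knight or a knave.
Paul is a knave.
Kate is a knight.
Victor is a knight.
Carol is a knave.

Verification:
- Paul (knave) says "Exactly 1 of us is a knight" - this is FALSE (a lie) because there are 2 knights.
- Kate (knight) says "At least one of us is a knight" - this is TRUE because Kate and Victor are knights.
- Victor (knight) says "At least one of us is a knave" - this is TRUE because Paul and Carol are knaves.
- Carol (knave) says "Kate is a liar" - this is FALSE (a lie) because Kate is a knight.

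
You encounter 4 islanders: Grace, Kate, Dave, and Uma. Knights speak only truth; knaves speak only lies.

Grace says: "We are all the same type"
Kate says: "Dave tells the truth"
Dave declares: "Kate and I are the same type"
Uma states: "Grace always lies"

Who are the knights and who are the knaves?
Grace is a knave.
Kate is a knight.
Dave is a knight.
Uma is a knight.

Verification:
- Grace (knave) says "We are all the same type" - this is FALSE (a lie) because Kate, Dave, and Uma are knights and Grace is a knave.
- Kate (knight) says "Dave tells the truth" - this is TRUE because Dave is a knight.
- Dave (knight) says "Kate and I are the same type" - this is TRUE because Dave is a knight and Kate is a knight.
- Uma (knight) says "Grace always lies" - this is TRUE because Grace is a knave.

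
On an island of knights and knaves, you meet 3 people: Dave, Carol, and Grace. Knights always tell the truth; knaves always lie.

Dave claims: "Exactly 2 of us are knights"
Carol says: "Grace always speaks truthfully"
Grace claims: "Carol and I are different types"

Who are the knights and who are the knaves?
Dave is a knave.
Carol is a knave.
Grace is a knave.

Verification:
- Dave (knave) says "Exactly 2 of us are knights" - this is FALSE (a lie) because there are 0 knights.
- Carol (knave) says "Grace always speaks truthfully" - this is FALSE (a lie) because Grace is a knave.
- Grace (knave) says "Carol and I are different types" - this is FALSE (a lie) because Grace is a knave and Carol is a knave.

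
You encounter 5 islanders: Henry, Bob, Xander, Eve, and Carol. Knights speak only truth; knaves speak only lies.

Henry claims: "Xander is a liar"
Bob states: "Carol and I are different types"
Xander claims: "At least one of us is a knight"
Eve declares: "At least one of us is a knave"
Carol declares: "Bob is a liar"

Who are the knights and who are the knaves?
Henry is a knave.
Bob is a knight.
Xander is a knight.
Eve is a knight.
Carol is a knave.

Verification:
- Henry (knave) says "Xander is a liar" - this is FALSE (a lie) because Xander is a knight.
- Bob (knight) says "Carol and I are different types" - this is TRUE because Bob is a knight and Carol is a knave.
- Xander (knight) says "At least one of us is a knight" - this is TRUE because Bob, Xander, and Eve are knights.
- Eve (knight) says "At least one of us is a knave" - this is TRUE because Henry and Carol are knaves.
- Carol (knave) says "Bob is a liar" - this is FALSE (a lie) because Bob is a knight.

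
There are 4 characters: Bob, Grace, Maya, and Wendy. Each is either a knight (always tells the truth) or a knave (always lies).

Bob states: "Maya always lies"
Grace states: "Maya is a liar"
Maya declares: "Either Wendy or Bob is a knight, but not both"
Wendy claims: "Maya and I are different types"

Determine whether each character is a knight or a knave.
Bob is a knight.
Grace is a knight.
Maya is a knave.
Wendy is a knight.

Verification:
- Bob (knight) says "Maya always lies" - this is TRUE because Maya is a knave.
- Grace (knight) says "Maya is a liar" - this is TRUE because Maya is a knave.
- Maya (knave) says "Either Wendy or Bob is a knight, but not both" - this is FALSE (a lie) because Wendy is a knight and Bob is a knight.
- Wendy (knight) says "Maya and I are different types" - this is TRUE because Wendy is a knight and Maya is a knave.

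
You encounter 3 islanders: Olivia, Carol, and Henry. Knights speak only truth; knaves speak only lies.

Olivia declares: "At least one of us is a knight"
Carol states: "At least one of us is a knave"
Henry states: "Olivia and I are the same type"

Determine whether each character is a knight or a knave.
Olivia is a knight.
Carol is a knight.
Henry is a knave.

Verification:
- Olivia (knight) says "At least one of us is a knight" - this is TRUE because Olivia and Carol are knights.
- Carol (knight) says "At least one of us is a knave" - this is TRUE because Henry is a knave.
- Henry (knave) says "Olivia and I are the same type" - this is FALSE (a lie) because Henry is a knave and Olivia is a knight.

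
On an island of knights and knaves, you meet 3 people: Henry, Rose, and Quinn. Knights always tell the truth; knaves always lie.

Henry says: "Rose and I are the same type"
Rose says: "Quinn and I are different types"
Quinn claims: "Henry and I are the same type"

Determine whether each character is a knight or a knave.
Henry is a knight.
Rose is a knight.
Quinn is a knave.

Verification:
- Henry (knight) says "Rose and I are the same type" - this is TRUE because Henry is a knight and Rose is a knight.
- Rose (knight) says "Quinn and I are different types" - this is TRUE because Rose is a knight and Quinn is a knave.
- Quinn (knave) says "Henry and I are the same type" - this is FALSE (a lie) because Quinn is a knave and Henry is a knight.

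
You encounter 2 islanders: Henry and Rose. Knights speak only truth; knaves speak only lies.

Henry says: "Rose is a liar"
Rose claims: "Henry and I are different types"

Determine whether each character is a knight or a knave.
Henry is a knave.
Rose is a knight.

Verification:
- Henry (knave) says "Rose is a liar" - this is FALSE (a lie) because Rose is a knight.
- Rose (knight) says "Henry and I are different types" - this is TRUE because Rose is a knight and Henry is a knave.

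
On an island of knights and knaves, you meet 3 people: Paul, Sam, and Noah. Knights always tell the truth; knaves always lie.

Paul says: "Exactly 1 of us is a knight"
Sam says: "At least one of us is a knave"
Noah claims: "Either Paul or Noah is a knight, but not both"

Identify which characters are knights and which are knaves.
Paul is a knave.
Sam is a knight.
Noah is a knight.

Verification:
- Paul (knave) says "Exactly 1 of us is a knight" - this is FALSE (a lie) because there are 2 knights.
- Sam (knight) says "At least one of us is a knave" - this is TRUE because Paul is a knave.
- Noah (knight) says "Either Paul or Noah is a knight, but not both" - this is TRUE because Paul is a knave and Noah is a knight.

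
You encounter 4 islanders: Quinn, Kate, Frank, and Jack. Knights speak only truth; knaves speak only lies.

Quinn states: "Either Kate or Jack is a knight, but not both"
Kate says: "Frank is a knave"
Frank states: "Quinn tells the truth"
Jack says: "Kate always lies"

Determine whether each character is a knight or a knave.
Quinn is a knight.
Kate is a knave.
Frank is a knight.
Jack is a knight.

Verification:
- Quinn (knight) says "Either Kate or Jack is a knight, but not both" - this is TRUE because Kate is a knave and Jack is a knight.
- Kate (knave) says "Frank is a knave" - this is FALSE (a lie) because Frank is a knight.
- Frank (knight) says "Quinn tells the truth" - this is TRUE because Quinn is a knight.
- Jack (knight) says "Kate always lies" - this is TRUE because Kate is a knave.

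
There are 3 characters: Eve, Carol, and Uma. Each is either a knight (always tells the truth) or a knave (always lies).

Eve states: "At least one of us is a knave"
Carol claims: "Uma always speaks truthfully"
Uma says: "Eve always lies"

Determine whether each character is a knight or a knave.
Eve is a knight.
Carol is a knave.
Uma is a knave.

Verification:
- Eve (knight) says "At least one of us is a knave" - this is TRUE because Carol and Uma are knaves.
- Carol (knave) says "Uma always speaks truthfully" - this is FALSE (a lie) because Uma is a knave.
- Uma (knave) says "Eve always lies" - this is FALSE (a lie) because Eve is a knight.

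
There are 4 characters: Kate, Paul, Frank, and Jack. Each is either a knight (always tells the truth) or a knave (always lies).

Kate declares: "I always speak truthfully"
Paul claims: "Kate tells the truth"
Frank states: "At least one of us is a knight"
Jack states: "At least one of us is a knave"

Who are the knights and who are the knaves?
Kate is a knave.
Paul is a knave.
Frank is a knight.
Jack is a knight.

Verification:
- Kate (knave) says "I always speak truthfully" - this is FALSE (a lie) because Kate is a knave.
- Paul (knave) says "Kate tells the truth" - this is FALSE (a lie) because Kate is a knave.
- Frank (knight) says "At least one of us is a knight" - this is TRUE because Frank and Jack are knights.
- Jack (knight) says "At least one of us is a knave" - this is TRUE because Kate and Paul are knaves.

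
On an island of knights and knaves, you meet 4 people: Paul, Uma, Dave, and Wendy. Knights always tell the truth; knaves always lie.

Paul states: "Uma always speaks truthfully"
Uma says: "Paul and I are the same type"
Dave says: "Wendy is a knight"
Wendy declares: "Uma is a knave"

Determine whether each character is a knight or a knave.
Paul is a knight.
Uma is a knight.
Dave is a knave.
Wendy is a knave.

Verification:
- Paul (knight) says "Uma always speaks truthfully" - this is TRUE because Uma is a knight.
- Uma (knight) says "Paul and I are the same type" - this is TRUE because Uma is a knight and Paul is a knight.
- Dave (knave) says "Wendy is a knight" - this is FALSE (a lie) because Wendy is a knave.
- Wendy (knave) says "Uma is a knave" - this is FALSE (a lie) because Uma is a knight.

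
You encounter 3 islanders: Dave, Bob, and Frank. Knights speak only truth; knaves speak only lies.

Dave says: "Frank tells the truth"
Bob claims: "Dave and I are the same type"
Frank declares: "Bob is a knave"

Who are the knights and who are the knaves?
Dave is a knight.
Bob is a knave.
Frank is a knight.

Verification:
- Dave (knight) says "Frank tells the truth" - this is TRUE because Frank is a knight.
- Bob (knave) says "Dave and I are the same type" - this is FALSE (a lie) because Bob is a knave and Dave is a knight.
- Frank (knight) says "Bob is a knave" - this is TRUE because Bob is a knave.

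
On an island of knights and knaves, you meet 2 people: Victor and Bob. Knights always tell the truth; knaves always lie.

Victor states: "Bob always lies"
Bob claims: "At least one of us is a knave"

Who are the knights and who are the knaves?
Victor is a knave.
Bob is a knight.

Verification:
- Victor (knave) says "Bob always lies" - this is FALSE (a lie) because Bob is a knight.
- Bob (knight) says "At least one of us is a knave" - this is TRUE because Victor is a knave.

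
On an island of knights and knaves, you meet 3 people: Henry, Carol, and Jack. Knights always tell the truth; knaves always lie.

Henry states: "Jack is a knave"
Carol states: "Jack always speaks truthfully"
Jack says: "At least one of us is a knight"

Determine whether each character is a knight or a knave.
Henry is a knave.
Carol is a knight.
Jack is a knight.

Verification:
- Henry (knave) says "Jack is a knave" - this is FALSE (a lie) because Jack is a knight.
- Carol (knight) says "Jack always speaks truthfully" - this is TRUE because Jack is a knight.
- Jack (knight) says "At least one of us is a knight" - this is TRUE because Carol and Jack are knights.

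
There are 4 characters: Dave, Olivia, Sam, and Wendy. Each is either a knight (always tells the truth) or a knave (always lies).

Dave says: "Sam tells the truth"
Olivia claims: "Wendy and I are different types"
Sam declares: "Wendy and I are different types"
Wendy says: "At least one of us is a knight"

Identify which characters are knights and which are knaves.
Dave is a knave.
Olivia is a knave.
Sam is a knave.
Wendy is a knave.

Verification:
- Dave (knave) says "Sam tells the truth" - this is FALSE (a lie) because Sam is a knave.
- Olivia (knave) says "Wendy and I are different types" - this is FALSE (a lie) because Olivia is a knave and Wendy is a knave.
- Sam (knave) says "Wendy and I are different types" - this is FALSE (a lie) because Sam is a knave and Wendy is a knave.
- Wendy (knave) says "At least one of us is a knight" - this is FALSE (a lie) because no one is a knight.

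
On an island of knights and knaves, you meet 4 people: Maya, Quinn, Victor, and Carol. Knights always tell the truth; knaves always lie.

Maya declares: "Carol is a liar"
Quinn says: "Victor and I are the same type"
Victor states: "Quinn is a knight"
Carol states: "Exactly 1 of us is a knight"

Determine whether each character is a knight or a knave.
Maya is a knight.
Quinn is a knight.
Victor is a knight.
Carol is a knave.

Verification:
- Maya (knight) says "Carol is a liar" - this is TRUE because Carol is a knave.
- Quinn (knight) says "Victor and I are the same type" - this is TRUE because Quinn is a knight and Victor is a knight.
- Victor (knight) says "Quinn is a knight" - this is TRUE because Quinn is a knight.
- Carol (knave) says "Exactly 1 of us is a knight" - this is FALSE (a lie) because there are 3 knights.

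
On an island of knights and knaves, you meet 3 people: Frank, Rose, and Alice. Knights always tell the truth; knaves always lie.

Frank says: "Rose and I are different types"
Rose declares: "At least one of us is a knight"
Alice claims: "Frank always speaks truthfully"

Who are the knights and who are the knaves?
Frank is a knave.
Rose is a knave.
Alice is a knave.

Verification:
- Frank (knave) says "Rose and I are different types" - this is FALSE (a lie) because Frank is a knave and Rose is a knave.
- Rose (knave) says "At least one of us is a knight" - this is FALSE (a lie) because no one is a knight.
- Alice (knave) says "Frank always speaks truthfully" - this is FALSE (a lie) because Frank is a knave.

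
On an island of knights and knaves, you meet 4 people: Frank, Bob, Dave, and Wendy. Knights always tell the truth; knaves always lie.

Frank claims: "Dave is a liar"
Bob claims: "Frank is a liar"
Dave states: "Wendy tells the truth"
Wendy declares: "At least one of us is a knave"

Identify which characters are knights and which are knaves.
Frank is a knave.
Bob is a knight.
Dave is a knight.
Wendy is a knight.

Verification:
- Frank (knave) says "Dave is a liar" - this is FALSE (a lie) because Dave is a knight.
- Bob (knight) says "Frank is a liar" - this is TRUE because Frank is a knave.
- Dave (knight) says "Wendy tells the truth" - this is TRUE because Wendy is a knight.
- Wendy (knight) says "At least one of us is a knave" - this is TRUE because Frank is a knave.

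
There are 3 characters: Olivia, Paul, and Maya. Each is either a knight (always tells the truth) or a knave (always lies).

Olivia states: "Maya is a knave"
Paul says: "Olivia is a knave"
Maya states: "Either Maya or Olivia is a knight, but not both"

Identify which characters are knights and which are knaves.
Olivia is a knave.
Paul is a knight.
Maya is a knight.

Verification:
- Olivia (knave) says "Maya is a knave" - this is FALSE (a lie) because Maya is a knight.
- Paul (knight) says "Olivia is a knave" - this is TRUE because Olivia is a knave.
- Maya (knight) says "Either Maya or Olivia is a knight, but not both" - this is TRUE because Maya is a knight and Olivia is a knave.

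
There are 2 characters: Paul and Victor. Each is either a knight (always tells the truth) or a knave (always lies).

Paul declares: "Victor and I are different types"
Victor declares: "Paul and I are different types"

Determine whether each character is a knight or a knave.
Paul is a knave.
Victor is a knave.

Verification:
- Paul (knave) says "Victor and I are different types" - this is FALSE (a lie) because Paul is a knave and Victor is a knave.
- Victor (knave) says "Paul and I are different types" - this is FALSE (a lie) because Victor is a knave and Paul is a knave.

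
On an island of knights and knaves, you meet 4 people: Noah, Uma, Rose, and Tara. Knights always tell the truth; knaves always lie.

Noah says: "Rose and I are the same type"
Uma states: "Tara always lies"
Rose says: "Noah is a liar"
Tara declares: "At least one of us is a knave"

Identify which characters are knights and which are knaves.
Noah is a knave.
Uma is a knave.
Rose is a knight.
Tara is a knight.

Verification:
- Noah (knave) says "Rose and I are the same type" - this is FALSE (a lie) because Noah is a knave and Rose is a knight.
- Uma (knave) says "Tara always lies" - this is FALSE (a lie) because Tara is a knight.
- Rose (knight) says "Noah is a liar" - this is TRUE because Noah is a knave.
- Tara (knight) says "At least one of us is a knave" - this is TRUE because Noah and Uma are knaves.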